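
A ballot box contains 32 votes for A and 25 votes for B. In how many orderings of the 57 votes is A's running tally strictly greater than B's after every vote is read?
Strict-lead orderings = 1219408876923237

Total orderings of the 57 votes with 32 for A: C(57, 32) = 9929472283517787. By the Bertrand ballot formula (Cycle Lemma / reflection principle), the number of orderings in which A is strictly ahead of B throughout is (p − q)/(p + q) · C(p + q, p) = (32 − 25)/(32 + 25) · 9929472283517787 = 1219408876923237.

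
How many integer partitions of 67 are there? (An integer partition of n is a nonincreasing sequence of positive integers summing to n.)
p(67) = 2679689

Compute p(n) via the recurrence p(n, m) = p(n, m−1) + p(n−m, m), where p(n, m) counts partitions of n with all parts ≤ m and p(n) = p(n, n). The base cases are p(0, m) = 1 and p(n, 0) = 0 for n > 0. Filling the table yields p(67) = 2679689. (Euler's pentagonal recurrence is an alternative.)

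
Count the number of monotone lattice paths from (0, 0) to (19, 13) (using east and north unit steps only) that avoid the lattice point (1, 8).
Number of paths = 347070759

Total paths from (0, 0) to (19, 13): C(32, 19) = 347373600. Paths through (1, 8): (paths (0, 0) → (1, 8)) × (paths (1, 8) → (19, 13)) = C(9, 1) · C(23, 18) = 9 · 33649 = 302841. Avoidance count = 347373600 − 302841 = 347070759.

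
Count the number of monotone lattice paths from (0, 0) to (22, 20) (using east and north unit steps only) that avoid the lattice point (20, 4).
Number of paths = 513789981642

Total paths from (0, 0) to (22, 20): C(42, 22) = 513791607420. Paths through (20, 4): (paths (0, 0) → (20, 4)) × (paths (20, 4) → (22, 20)) = C(24, 20) · C(18, 2) = 10626 · 153 = 1625778. Avoidance count = 513791607420 − 1625778 = 513789981642.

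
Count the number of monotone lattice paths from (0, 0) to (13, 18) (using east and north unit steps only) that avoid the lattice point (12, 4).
Number of paths = 206225775

Total paths from (0, 0) to (13, 18): C(31, 13) = 206253075. Paths through (12, 4): (paths (0, 0) → (12, 4)) × (paths (12, 4) → (13, 18)) = C(16, 12) · C(15, 1) = 1820 · 15 = 27300. Avoidance count = 206253075 − 27300 = 206225775.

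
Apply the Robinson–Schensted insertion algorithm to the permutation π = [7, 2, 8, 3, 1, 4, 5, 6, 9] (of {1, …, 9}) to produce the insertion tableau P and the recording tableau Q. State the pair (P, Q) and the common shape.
P = [1, 3, 4, 5, 6, 9] / [2, 8] / [7];  Q = [1, 3, 6, 7, 8, 9] / [2, 4] / [5];  common shape = (6, 2, 1)

Row-insert the values π_1, π_2, … into P one at a time, bumping the leftmost entry strictly greater than the inserted value down to the next row. The recording tableau Q records, in position (i, j), the step at which that cell was added to P.
  Insert 7 (step 1): P = [7];  Q = [1]
  Insert 2 (step 2): P = [2] / [7];  Q = [1] / [2]
  Insert 8 (step 3): P = [2, 8] / [7];  Q = [1, 3] / [2]
  Insert 3 (step 4): P = [2, 3] / [7, 8];  Q = [1, 3] / [2, 4]
  Insert 1 (step 5): P = [1, 3] / [2, 8] / [7];  Q = [1, 3] / [2, 4] / [5]
  Insert 4 (step 6): P = [1, 3, 4] / [2, 8] / [7];  Q = [1, 3, 6] / [2, 4] / [5]
  Insert 5 (step 7): P = [1, 3, 4, 5] / [2, 8] / [7];  Q = [1, 3, 6, 7] / [2, 4] / [5]
  Insert 6 (step 8): P = [1, 3, 4, 5, 6] / [2, 8] / [7];  Q = [1, 3, 6, 7, 8] / [2, 4] / [5]
  Insert 9 (step 9): P = [1, 3, 4, 5, 6, 9] / [2, 8] / [7];  Q = [1, 3, 6, 7, 8, 9] / [2, 4] / [5]
Final shape: (6, 2, 1).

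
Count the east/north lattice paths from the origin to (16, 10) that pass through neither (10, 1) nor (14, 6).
Number of paths = 4696070

Inclusion–exclusion. Total paths: C(26, 16) = 5311735. Through P₁: C(11, 10)·C(15, 6) = 55055. Through P₂: C(20, 14)·C(6, 2) = 581400. Since P₁ is strictly southwest of P₂, a monotone path through both must visit P₁ then P₂; paths through both = C(11, 10)·C(9, 4)·C(6, 2) = 20790. Avoid both = 5311735 − 55055 − 581400 + 20790 = 4696070.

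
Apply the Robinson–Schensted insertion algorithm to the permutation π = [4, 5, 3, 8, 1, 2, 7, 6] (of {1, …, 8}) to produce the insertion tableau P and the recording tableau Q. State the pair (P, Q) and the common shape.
P = [1, 2, 6] / [3, 5, 7] / [4, 8];  Q = [1, 2, 4] / [3, 6, 7] / [5, 8];  common shape = (3, 3, 2)

Row-insert the values π_1, π_2, … into P one at a time, bumping the leftmost entry strictly greater than the inserted value down to the next row. The recording tableau Q records, in position (i, j), the step at which that cell was added to P.
  Insert 4 (step 1): P = [4];  Q = [1]
  Insert 5 (step 2): P = [4, 5];  Q = [1, 2]
  Insert 3 (step 3): P = [3, 5] / [4];  Q = [1, 2] / [3]
  Insert 8 (step 4): P = [3, 5, 8] / [4];  Q = [1, 2, 4] / [3]
  Insert 1 (step 5): P = [1, 5, 8] / [3] / [4];  Q = [1, 2, 4] / [3] / [5]
  Insert 2 (step 6): P = [1, 2, 8] / [3, 5] / [4];  Q = [1, 2, 4] / [3, 6] / [5]
  Insert 7 (step 7): P = [1, 2, 7] / [3, 5, 8] / [4];  Q = [1, 2, 4] / [3, 6, 7] / [5]
  Insert 6 (step 8): P = [1, 2, 6] / [3, 5, 7] / [4, 8];  Q = [1, 2, 4] / [3, 6, 7] / [5, 8]
Final shape: (3, 3, 2).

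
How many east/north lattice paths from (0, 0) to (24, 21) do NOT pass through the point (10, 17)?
Number of paths = 3747840718050

Total paths from (0, 0) to (24, 21): C(45, 24) = 3773655750150. Paths through (10, 17): (paths (0, 0) → (10, 17)) × (paths (10, 17) → (24, 21)) = C(27, 10) · C(18, 14) = 8436285 · 3060 = 25815032100. Avoidance count = 3773655750150 − 25815032100 = 3747840718050.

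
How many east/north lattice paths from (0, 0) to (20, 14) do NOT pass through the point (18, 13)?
Number of paths = 773216415

Total paths from (0, 0) to (20, 14): C(34, 20) = 1391975640. Paths through (18, 13): (paths (0, 0) → (18, 13)) × (paths (18, 13) → (20, 14)) = C(31, 18) · C(3, 2) = 206253075 · 3 = 618759225. Avoidance count = 1391975640 − 618759225 = 773216415.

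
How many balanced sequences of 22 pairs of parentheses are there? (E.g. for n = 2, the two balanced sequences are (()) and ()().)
C_22 = 91482563640

These balanced parentheses are counted by the Catalan number C_n = (1/(n + 1)) · C(2n, n). For n = 22: C_22 = (1/23) · C(44, 22) = 2104098963720/23 = 91482563640.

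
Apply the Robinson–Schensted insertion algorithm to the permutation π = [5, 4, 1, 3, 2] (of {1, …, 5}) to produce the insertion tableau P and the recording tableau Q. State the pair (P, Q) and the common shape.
P = [1, 2] / [3] / [4] / [5];  Q = [1, 4] / [2] / [3] / [5];  common shape = (2, 1, 1, 1)

Row-insert the values π_1, π_2, … into P one at a time, bumping the leftmost entry strictly greater than the inserted value down to the next row. The recording tableau Q records, in position (i, j), the step at which that cell was added to P.
  Insert 5 (step 1): P = [5];  Q = [1]
  Insert 4 (step 2): P = [4] / [5];  Q = [1] / [2]
  Insert 1 (step 3): P = [1] / [4] / [5];  Q = [1] / [2] / [3]
  Insert 3 (step 4): P = [1, 3] / [4] / [5];  Q = [1, 4] / [2] / [3]
  Insert 2 (step 5): P = [1, 2] / [3] / [4] / [5];  Q = [1, 4] / [2] / [3] / [5]
Final shape: (2, 1, 1, 1).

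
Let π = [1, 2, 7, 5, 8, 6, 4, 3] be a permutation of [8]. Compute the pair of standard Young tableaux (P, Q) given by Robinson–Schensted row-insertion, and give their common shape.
P = [1, 2, 3, 6] / [4, 8] / [5] / [7];  Q = [1, 2, 3, 5] / [4, 6] / [7] / [8];  common shape = (4, 2, 1, 1)

Row-insert the values π_1, π_2, … into P one at a time, bumping the leftmost entry strictly greater than the inserted value down to the next row. The recording tableau Q records, in position (i, j), the step at which that cell was added to P.
  Insert 1 (step 1): P = [1];  Q = [1]
  Insert 2 (step 2): P = [1, 2];  Q = [1, 2]
  Insert 7 (step 3): P = [1, 2, 7];  Q = [1, 2, 3]
  Insert 5 (step 4): P = [1, 2, 5] / [7];  Q = [1, 2, 3] / [4]
  Insert 8 (step 5): P = [1, 2, 5, 8] / [7];  Q = [1, 2, 3, 5] / [4]
  Insert 6 (step 6): P = [1, 2, 5, 6] / [7, 8];  Q = [1, 2, 3, 5] / [4, 6]
  Insert 4 (step 7): P = [1, 2, 4, 6] / [5, 8] / [7];  Q = [1, 2, 3, 5] / [4, 6] / [7]
  Insert 3 (step 8): P = [1, 2, 3, 6] / [4, 8] / [5] / [7];  Q = [1, 2, 3, 5] / [4, 6] / [7] / [8]
Final shape: (4, 2, 1, 1).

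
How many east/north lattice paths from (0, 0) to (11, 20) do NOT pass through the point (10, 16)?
Number of paths = 58113640

Total paths from (0, 0) to (11, 20): C(31, 11) = 84672315. Paths through (10, 16): (paths (0, 0) → (10, 16)) × (paths (10, 16) → (11, 20)) = C(26, 10) · C(5, 1) = 5311735 · 5 = 26558675. Avoidance count = 84672315 − 26558675 = 58113640.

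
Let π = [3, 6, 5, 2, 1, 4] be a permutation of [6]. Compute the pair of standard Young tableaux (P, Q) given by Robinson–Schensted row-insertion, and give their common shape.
P = [1, 4] / [2, 5] / [3] / [6];  Q = [1, 2] / [3, 6] / [4] / [5];  common shape = (2, 2, 1, 1)

Row-insert the values π_1, π_2, … into P one at a time, bumping the leftmost entry strictly greater than the inserted value down to the next row. The recording tableau Q records, in position (i, j), the step at which that cell was added to P.
  Insert 3 (step 1): P = [3];  Q = [1]
  Insert 6 (step 2): P = [3, 6];  Q = [1, 2]
  Insert 5 (step 3): P = [3, 5] / [6];  Q = [1, 2] / [3]
  Insert 2 (step 4): P = [2, 5] / [3] / [6];  Q = [1, 2] / [3] / [4]
  Insert 1 (step 5): P = [1, 5] / [2] / [3] / [6];  Q = [1, 2] / [3] / [4] / [5]
  Insert 4 (step 6): P = [1, 4] / [2, 5] / [3] / [6];  Q = [1, 2] / [3, 6] / [4] / [5]
Final shape: (2, 2, 1, 1).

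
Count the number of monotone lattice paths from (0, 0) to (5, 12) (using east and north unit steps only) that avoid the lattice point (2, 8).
Number of paths = 4613

Total paths from (0, 0) to (5, 12): C(17, 5) = 6188. Paths through (2, 8): (paths (0, 0) → (2, 8)) × (paths (2, 8) → (5, 12)) = C(10, 2) · C(7, 3) = 45 · 35 = 1575. Avoidance count = 6188 − 1575 = 4613.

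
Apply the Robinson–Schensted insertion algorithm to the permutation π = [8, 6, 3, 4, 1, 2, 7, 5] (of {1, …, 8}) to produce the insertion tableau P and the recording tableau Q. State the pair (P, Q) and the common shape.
P = [1, 2, 5] / [3, 4, 7] / [6] / [8];  Q = [1, 4, 7] / [2, 6, 8] / [3] / [5];  common shape = (3, 3, 1, 1)

Row-insert the values π_1, π_2, … into P one at a time, bumping the leftmost entry strictly greater than the inserted value down to the next row. The recording tableau Q records, in position (i, j), the step at which that cell was added to P.
  Insert 8 (step 1): P = [8];  Q = [1]
  Insert 6 (step 2): P = [6] / [8];  Q = [1] / [2]
  Insert 3 (step 3): P = [3] / [6] / [8];  Q = [1] / [2] / [3]
  Insert 4 (step 4): P = [3, 4] / [6] / [8];  Q = [1, 4] / [2] / [3]
  Insert 1 (step 5): P = [1, 4] / [3] / [6] / [8];  Q = [1, 4] / [2] / [3] / [5]
  Insert 2 (step 6): P = [1, 2] / [3, 4] / [6] / [8];  Q = [1, 4] / [2, 6] / [3] / [5]
  Insert 7 (step 7): P = [1, 2, 7] / [3, 4] / [6] / [8];  Q = [1, 4, 7] / [2, 6] / [3] / [5]
  Insert 5 (step 8): P = [1, 2, 5] / [3, 4, 7] / [6] / [8];  Q = [1, 4, 7] / [2, 6, 8] / [3] / [5]
Final shape: (3, 3, 1, 1).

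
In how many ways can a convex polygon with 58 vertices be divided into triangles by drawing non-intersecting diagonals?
C_56 = 6852456927844873497549658464312

These polygon triangulations are counted by the Catalan number C_n = (1/(n + 1)) · C(2n, n). For n = 56: C_56 = (1/57) · C(112, 56) = 390590044887157789360330532465784/57 = 6852456927844873497549658464312.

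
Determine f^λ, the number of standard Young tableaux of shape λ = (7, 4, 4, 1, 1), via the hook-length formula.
# SYT of shape (7, 4, 4, 1, 1) = 1326000

Hook-length formula: f^λ = n! / Π hook(c), product over all cells c of the Young diagram. For λ = (7, 4, 4, 1, 1), n = 17 boxes. Hook lengths by row (left-to-right, top-to-bottom): [11, 8, 7, 6, 3, 2, 1]; [7, 4, 3, 2]; [6, 3, 2, 1]; [2]; [1]. Product of hooks = 268240896. So f^λ = 17! / 268240896 = 355687428096000 / 268240896 = 1326000.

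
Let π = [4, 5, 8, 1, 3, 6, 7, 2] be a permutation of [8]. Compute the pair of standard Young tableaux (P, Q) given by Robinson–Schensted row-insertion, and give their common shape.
P = [1, 2, 6, 7] / [3, 5, 8] / [4];  Q = [1, 2, 3, 7] / [4, 5, 6] / [8];  common shape = (4, 3, 1)

Row-insert the values π_1, π_2, … into P one at a time, bumping the leftmost entry strictly greater than the inserted value down to the next row. The recording tableau Q records, in position (i, j), the step at which that cell was added to P.
  Insert 4 (step 1): P = [4];  Q = [1]
  Insert 5 (step 2): P = [4, 5];  Q = [1, 2]
  Insert 8 (step 3): P = [4, 5, 8];  Q = [1, 2, 3]
  Insert 1 (step 4): P = [1, 5, 8] / [4];  Q = [1, 2, 3] / [4]
  Insert 3 (step 5): P = [1, 3, 8] / [4, 5];  Q = [1, 2, 3] / [4, 5]
  Insert 6 (step 6): P = [1, 3, 6] / [4, 5, 8];  Q = [1, 2, 3] / [4, 5, 6]
  Insert 7 (step 7): P = [1, 3, 6, 7] / [4, 5, 8];  Q = [1, 2, 3, 7] / [4, 5, 6]
  Insert 2 (step 8): P = [1, 2, 6, 7] / [3, 5, 8] / [4];  Q = [1, 2, 3, 7] / [4, 5, 6] / [8]
Final shape: (4, 3, 1).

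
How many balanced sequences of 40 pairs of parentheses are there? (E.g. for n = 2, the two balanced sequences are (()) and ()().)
C_40 = 2622127042276492108820

These balanced parentheses are counted by the Catalan number C_n = (1/(n + 1)) · C(2n, n). For n = 40: C_40 = (1/41) · C(80, 40) = 107507208733336176461620/41 = 2622127042276492108820.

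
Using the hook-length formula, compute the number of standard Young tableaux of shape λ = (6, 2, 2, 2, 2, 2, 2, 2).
# SYT of shape (6, 2, 2, 2, 2, 2, 2, 2) = 3197700

Hook-length formula: f^λ = n! / Π hook(c), product over all cells c of the Young diagram. For λ = (6, 2, 2, 2, 2, 2, 2, 2), n = 20 boxes. Hook lengths by row (left-to-right, top-to-bottom): [13, 12, 4, 3, 2, 1]; [8, 7]; [7, 6]; [6, 5]; [5, 4]; [4, 3]; [3, 2]; [2, 1]. Product of hooks = 760828723200. So f^λ = 20! / 760828723200 = 2432902008176640000 / 760828723200 = 3197700.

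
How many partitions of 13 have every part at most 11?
p(13, parts ≤ 11) = 99

Partitions of 13 with all parts ≤ 11: 11+2, 11+1+1, 10+3, 10+2+1, 10+1+1+1, 9+4, 9+3+1, 9+2+2, 9+2+1+1, 9+1+1+1+1, 8+5, 8+4+1, 8+3+2, 8+3+1+1, 8+2+2+1, 8+2+1+1+1, 8+1+1+1+1+1, 7+6, 7+5+1, 7+4+2, 7+4+1+1, 7+3+3, 7+3+2+1, 7+3+1+1+1, 7+2+2+2, 7+2+2+1+1, 7+2+1+1+1+1, 7+1+1+1+1+1+1, 6+6+1, 6+5+2, … (99 total). Count = 99.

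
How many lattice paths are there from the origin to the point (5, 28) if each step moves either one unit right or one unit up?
Number of paths = 237336

A monotone lattice path from (0, 0) to (5, 28) consists of 5 east steps and 28 north steps in some order, so it is determined by which 5 of the 33 steps are east. The count is C(33, 5) = 237336.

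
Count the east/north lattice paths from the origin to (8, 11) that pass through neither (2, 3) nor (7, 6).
Number of paths = 38616

Inclusion–exclusion. Total paths: C(19, 8) = 75582. Through P₁: C(5, 2)·C(14, 6) = 30030. Through P₂: C(13, 7)·C(6, 1) = 10296. Since P₁ is strictly southwest of P₂, a monotone path through both must visit P₁ then P₂; paths through both = C(5, 2)·C(8, 5)·C(6, 1) = 3360. Avoid both = 75582 − 30030 − 10296 + 3360 = 38616.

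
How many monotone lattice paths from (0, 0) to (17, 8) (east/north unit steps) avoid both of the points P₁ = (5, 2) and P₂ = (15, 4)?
Number of paths = 654381

Inclusion–exclusion. Total paths: C(25, 17) = 1081575. Through P₁: C(7, 5)·C(18, 12) = 389844. Through P₂: C(19, 15)·C(6, 2) = 58140. Since P₁ is strictly southwest of P₂, a monotone path through both must visit P₁ then P₂; paths through both = C(7, 5)·C(12, 10)·C(6, 2) = 20790. Avoid both = 1081575 − 389844 − 58140 + 20790 = 654381.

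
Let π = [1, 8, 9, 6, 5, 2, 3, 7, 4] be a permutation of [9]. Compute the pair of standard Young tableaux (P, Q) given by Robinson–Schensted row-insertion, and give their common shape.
P = [1, 2, 3, 4] / [5, 7] / [6, 9] / [8];  Q = [1, 2, 3, 8] / [4, 7] / [5, 9] / [6];  common shape = (4, 2, 2, 1)

Row-insert the values π_1, π_2, … into P one at a time, bumping the leftmost entry strictly greater than the inserted value down to the next row. The recording tableau Q records, in position (i, j), the step at which that cell was added to P.
  Insert 1 (step 1): P = [1];  Q = [1]
  Insert 8 (step 2): P = [1, 8];  Q = [1, 2]
  Insert 9 (step 3): P = [1, 8, 9];  Q = [1, 2, 3]
  Insert 6 (step 4): P = [1, 6, 9] / [8];  Q = [1, 2, 3] / [4]
  Insert 5 (step 5): P = [1, 5, 9] / [6] / [8];  Q = [1, 2, 3] / [4] / [5]
  Insert 2 (step 6): P = [1, 2, 9] / [5] / [6] / [8];  Q = [1, 2, 3] / [4] / [5] / [6]
  Insert 3 (step 7): P = [1, 2, 3] / [5, 9] / [6] / [8];  Q = [1, 2, 3] / [4, 7] / [5] / [6]
  Insert 7 (step 8): P = [1, 2, 3, 7] / [5, 9] / [6] / [8];  Q = [1, 2, 3, 8] / [4, 7] / [5] / [6]
  Insert 4 (step 9): P = [1, 2, 3, 4] / [5, 7] / [6, 9] / [8];  Q = [1, 2, 3, 8] / [4, 7] / [5, 9] / [6]
Final shape: (4, 2, 2, 1).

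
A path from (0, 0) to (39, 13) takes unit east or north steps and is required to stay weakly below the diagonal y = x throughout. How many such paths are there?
Number of paths = 428634152730

By the reflection principle (André's argument), the number of monotone paths to (39, 13) with n ≤ m that never go above y = x is C(52, 39) − C(52, 40) = 635013559600 − 206379406870 = 428634152730.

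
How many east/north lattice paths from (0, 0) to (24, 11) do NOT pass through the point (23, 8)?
Number of paths = 385671000

Total paths from (0, 0) to (24, 11): C(35, 24) = 417225900. Paths through (23, 8): (paths (0, 0) → (23, 8)) × (paths (23, 8) → (24, 11)) = C(31, 23) · C(4, 1) = 7888725 · 4 = 31554900. Avoidance count = 417225900 − 31554900 = 385671000.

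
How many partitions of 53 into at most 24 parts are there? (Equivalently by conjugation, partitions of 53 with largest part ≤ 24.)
p(53, parts ≤ 24) = 311476

Use the recurrence p(n, m) = p(n, m−1) + p(n−m, m): either the largest part is < m (count p(n, m−1)) or the largest part is exactly m (remove one copy of m, count p(n−m, m)). With p(0, ·) = 1 this gives p(53, parts ≤ 24) = 311476. (By conjugating Young diagrams, this also counts partitions of 53 into at most 24 parts.)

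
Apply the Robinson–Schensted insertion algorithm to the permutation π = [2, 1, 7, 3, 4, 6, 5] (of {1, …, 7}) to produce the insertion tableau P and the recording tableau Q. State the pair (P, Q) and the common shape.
P = [1, 3, 4, 5] / [2, 6] / [7];  Q = [1, 3, 5, 6] / [2, 4] / [7];  common shape = (4, 2, 1)

Row-insert the values π_1, π_2, … into P one at a time, bumping the leftmost entry strictly greater than the inserted value down to the next row. The recording tableau Q records, in position (i, j), the step at which that cell was added to P.
  Insert 2 (step 1): P = [2];  Q = [1]
  Insert 1 (step 2): P = [1] / [2];  Q = [1] / [2]
  Insert 7 (step 3): P = [1, 7] / [2];  Q = [1, 3] / [2]
  Insert 3 (step 4): P = [1, 3] / [2, 7];  Q = [1, 3] / [2, 4]
  Insert 4 (step 5): P = [1, 3, 4] / [2, 7];  Q = [1, 3, 5] / [2, 4]
  Insert 6 (step 6): P = [1, 3, 4, 6] / [2, 7];  Q = [1, 3, 5, 6] / [2, 4]
  Insert 5 (step 7): P = [1, 3, 4, 5] / [2, 6] / [7];  Q = [1, 3, 5, 6] / [2, 4] / [7]
Final shape: (4, 2, 1).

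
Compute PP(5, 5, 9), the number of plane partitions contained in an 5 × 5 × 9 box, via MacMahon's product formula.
PP(5, 5, 9) = 1566039386912

Evaluate the triple product over i = 1..5, j = 1..5, k = 1..9. The factors are (2/1) · (3/2) · (4/3) · (5/4) · (6/5) · (7/6) · (8/7) · (9/8) · … (225 factors total). The numerators and denominators telescope so the product is an integer; carrying out the multiplication exactly gives PP(5, 5, 9) = 1566039386912.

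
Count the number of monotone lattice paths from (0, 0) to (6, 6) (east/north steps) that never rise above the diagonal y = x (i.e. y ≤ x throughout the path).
Number of paths = 132

By the reflection principle (André's argument), the number of monotone paths to (6, 6) with n ≤ m that never go above y = x is C(12, 6) − C(12, 7) = 924 − 792 = 132.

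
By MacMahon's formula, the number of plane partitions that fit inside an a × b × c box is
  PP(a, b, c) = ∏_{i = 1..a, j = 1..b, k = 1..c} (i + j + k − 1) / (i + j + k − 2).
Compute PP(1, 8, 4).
PP(1, 8, 4) = 495

Evaluate the triple product over i = 1..1, j = 1..8, k = 1..4. The factors are (2/1) · (3/2) · (4/3) · (5/4) · (3/2) · (4/3) · (5/4) · (6/5) · … (32 factors total). The numerators and denominators telescope so the product is an integer; carrying out the multiplication exactly gives PP(1, 8, 4) = 495.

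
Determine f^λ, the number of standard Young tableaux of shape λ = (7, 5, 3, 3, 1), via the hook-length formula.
# SYT of shape (7, 5, 3, 3, 1) = 33331662

Hook-length formula: f^λ = n! / Π hook(c), product over all cells c of the Young diagram. For λ = (7, 5, 3, 3, 1), n = 19 boxes. Hook lengths by row (left-to-right, top-to-bottom): [11, 9, 8, 5, 4, 2, 1]; [8, 6, 5, 2, 1]; [5, 3, 2]; [4, 2, 1]; [1]. Product of hooks = 3649536000. So f^λ = 19! / 3649536000 = 121645100408832000 / 3649536000 = 33331662.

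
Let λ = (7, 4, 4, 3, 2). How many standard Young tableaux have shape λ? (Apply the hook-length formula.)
# SYT of shape (7, 4, 4, 3, 2) = 105814800

Hook-length formula: f^λ = n! / Π hook(c), product over all cells c of the Young diagram. For λ = (7, 4, 4, 3, 2), n = 20 boxes. Hook lengths by row (left-to-right, top-to-bottom): [11, 10, 8, 6, 3, 2, 1]; [7, 6, 4, 2]; [6, 5, 3, 1]; [4, 3, 1]; [2, 1]. Product of hooks = 22992076800. So f^λ = 20! / 22992076800 = 2432902008176640000 / 22992076800 = 105814800.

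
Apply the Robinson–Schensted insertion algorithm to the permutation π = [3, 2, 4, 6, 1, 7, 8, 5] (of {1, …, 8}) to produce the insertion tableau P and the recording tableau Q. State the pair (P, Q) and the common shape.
P = [1, 4, 5, 7, 8] / [2, 6] / [3];  Q = [1, 3, 4, 6, 7] / [2, 8] / [5];  common shape = (5, 2, 1)

Row-insert the values π_1, π_2, … into P one at a time, bumping the leftmost entry strictly greater than the inserted value down to the next row. The recording tableau Q records, in position (i, j), the step at which that cell was added to P.
  Insert 3 (step 1): P = [3];  Q = [1]
  Insert 2 (step 2): P = [2] / [3];  Q = [1] / [2]
  Insert 4 (step 3): P = [2, 4] / [3];  Q = [1, 3] / [2]
  Insert 6 (step 4): P = [2, 4, 6] / [3];  Q = [1, 3, 4] / [2]
  Insert 1 (step 5): P = [1, 4, 6] / [2] / [3];  Q = [1, 3, 4] / [2] / [5]
  Insert 7 (step 6): P = [1, 4, 6, 7] / [2] / [3];  Q = [1, 3, 4, 6] / [2] / [5]
  Insert 8 (step 7): P = [1, 4, 6, 7, 8] / [2] / [3];  Q = [1, 3, 4, 6, 7] / [2] / [5]
  Insert 5 (step 8): P = [1, 4, 5, 7, 8] / [2, 6] / [3];  Q = [1, 3, 4, 6, 7] / [2, 8] / [5]
Final shape: (5, 2, 1).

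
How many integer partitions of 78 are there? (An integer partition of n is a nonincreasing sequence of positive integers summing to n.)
p(78) = 12132164

Compute p(n) via the recurrence p(n, m) = p(n, m−1) + p(n−m, m), where p(n, m) counts partitions of n with all parts ≤ m and p(n) = p(n, n). The base cases are p(0, m) = 1 and p(n, 0) = 0 for n > 0. Filling the table yields p(78) = 12132164. (Euler's pentagonal recurrence is an alternative.)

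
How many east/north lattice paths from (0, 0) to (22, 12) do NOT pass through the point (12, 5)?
Number of paths = 428009816

Total paths from (0, 0) to (22, 12): C(34, 22) = 548354040. Paths through (12, 5): (paths (0, 0) → (12, 5)) × (paths (12, 5) → (22, 12)) = C(17, 12) · C(17, 10) = 6188 · 19448 = 120344224. Avoidance count = 548354040 − 120344224 = 428009816.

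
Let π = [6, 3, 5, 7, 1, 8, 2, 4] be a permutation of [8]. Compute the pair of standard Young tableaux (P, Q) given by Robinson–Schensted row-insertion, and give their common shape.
P = [1, 2, 4, 8] / [3, 5, 7] / [6];  Q = [1, 3, 4, 6] / [2, 7, 8] / [5];  common shape = (4, 3, 1)

Row-insert the values π_1, π_2, … into P one at a time, bumping the leftmost entry strictly greater than the inserted value down to the next row. The recording tableau Q records, in position (i, j), the step at which that cell was added to P.
  Insert 6 (step 1): P = [6];  Q = [1]
  Insert 3 (step 2): P = [3] / [6];  Q = [1] / [2]
  Insert 5 (step 3): P = [3, 5] / [6];  Q = [1, 3] / [2]
  Insert 7 (step 4): P = [3, 5, 7] / [6];  Q = [1, 3, 4] / [2]
  Insert 1 (step 5): P = [1, 5, 7] / [3] / [6];  Q = [1, 3, 4] / [2] / [5]
  Insert 8 (step 6): P = [1, 5, 7, 8] / [3] / [6];  Q = [1, 3, 4, 6] / [2] / [5]
  Insert 2 (step 7): P = [1, 2, 7, 8] / [3, 5] / [6];  Q = [1, 3, 4, 6] / [2, 7] / [5]
  Insert 4 (step 8): P = [1, 2, 4, 8] / [3, 5, 7] / [6];  Q = [1, 3, 4, 6] / [2, 7, 8] / [5]
Final shape: (4, 3, 1).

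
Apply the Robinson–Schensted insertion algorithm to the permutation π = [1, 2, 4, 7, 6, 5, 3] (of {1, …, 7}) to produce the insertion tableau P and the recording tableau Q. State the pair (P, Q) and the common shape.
P = [1, 2, 3, 5] / [4] / [6] / [7];  Q = [1, 2, 3, 4] / [5] / [6] / [7];  common shape = (4, 1, 1, 1)

Row-insert the values π_1, π_2, … into P one at a time, bumping the leftmost entry strictly greater than the inserted value down to the next row. The recording tableau Q records, in position (i, j), the step at which that cell was added to P.
  Insert 1 (step 1): P = [1];  Q = [1]
  Insert 2 (step 2): P = [1, 2];  Q = [1, 2]
  Insert 4 (step 3): P = [1, 2, 4];  Q = [1, 2, 3]
  Insert 7 (step 4): P = [1, 2, 4, 7];  Q = [1, 2, 3, 4]
  Insert 6 (step 5): P = [1, 2, 4, 6] / [7];  Q = [1, 2, 3, 4] / [5]
  Insert 5 (step 6): P = [1, 2, 4, 5] / [6] / [7];  Q = [1, 2, 3, 4] / [5] / [6]
  Insert 3 (step 7): P = [1, 2, 3, 5] / [4] / [6] / [7];  Q = [1, 2, 3, 4] / [5] / [6] / [7]
Final shape: (4, 1, 1, 1).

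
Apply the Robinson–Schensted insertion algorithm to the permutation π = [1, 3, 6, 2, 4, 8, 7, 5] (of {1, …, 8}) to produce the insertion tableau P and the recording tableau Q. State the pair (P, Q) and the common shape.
P = [1, 2, 4, 5] / [3, 6, 7] / [8];  Q = [1, 2, 3, 6] / [4, 5, 7] / [8];  common shape = (4, 3, 1)

Row-insert the values π_1, π_2, … into P one at a time, bumping the leftmost entry strictly greater than the inserted value down to the next row. The recording tableau Q records, in position (i, j), the step at which that cell was added to P.
  Insert 1 (step 1): P = [1];  Q = [1]
  Insert 3 (step 2): P = [1, 3];  Q = [1, 2]
  Insert 6 (step 3): P = [1, 3, 6];  Q = [1, 2, 3]
  Insert 2 (step 4): P = [1, 2, 6] / [3];  Q = [1, 2, 3] / [4]
  Insert 4 (step 5): P = [1, 2, 4] / [3, 6];  Q = [1, 2, 3] / [4, 5]
  Insert 8 (step 6): P = [1, 2, 4, 8] / [3, 6];  Q = [1, 2, 3, 6] / [4, 5]
  Insert 7 (step 7): P = [1, 2, 4, 7] / [3, 6, 8];  Q = [1, 2, 3, 6] / [4, 5, 7]
  Insert 5 (step 8): P = [1, 2, 4, 5] / [3, 6, 7] / [8];  Q = [1, 2, 3, 6] / [4, 5, 7] / [8]
Final shape: (4, 3, 1).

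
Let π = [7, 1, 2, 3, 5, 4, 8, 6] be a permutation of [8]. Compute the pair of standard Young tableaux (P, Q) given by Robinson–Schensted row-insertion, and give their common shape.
P = [1, 2, 3, 4, 6] / [5, 8] / [7];  Q = [1, 3, 4, 5, 7] / [2, 8] / [6];  common shape = (5, 2, 1)

Row-insert the values π_1, π_2, … into P one at a time, bumping the leftmost entry strictly greater than the inserted value down to the next row. The recording tableau Q records, in position (i, j), the step at which that cell was added to P.
  Insert 7 (step 1): P = [7];  Q = [1]
  Insert 1 (step 2): P = [1] / [7];  Q = [1] / [2]
  Insert 2 (step 3): P = [1, 2] / [7];  Q = [1, 3] / [2]
  Insert 3 (step 4): P = [1, 2, 3] / [7];  Q = [1, 3, 4] / [2]
  Insert 5 (step 5): P = [1, 2, 3, 5] / [7];  Q = [1, 3, 4, 5] / [2]
  Insert 4 (step 6): P = [1, 2, 3, 4] / [5] / [7];  Q = [1, 3, 4, 5] / [2] / [6]
  Insert 8 (step 7): P = [1, 2, 3, 4, 8] / [5] / [7];  Q = [1, 3, 4, 5, 7] / [2] / [6]
  Insert 6 (step 8): P = [1, 2, 3, 4, 6] / [5, 8] / [7];  Q = [1, 3, 4, 5, 7] / [2, 8] / [6]
Final shape: (5, 2, 1).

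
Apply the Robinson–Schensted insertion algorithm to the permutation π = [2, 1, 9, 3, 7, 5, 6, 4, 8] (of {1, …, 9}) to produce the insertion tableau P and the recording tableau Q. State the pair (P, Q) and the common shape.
P = [1, 3, 4, 6, 8] / [2, 5] / [7] / [9];  Q = [1, 3, 5, 7, 9] / [2, 4] / [6] / [8];  common shape = (5, 2, 1, 1)

Row-insert the values π_1, π_2, … into P one at a time, bumping the leftmost entry strictly greater than the inserted value down to the next row. The recording tableau Q records, in position (i, j), the step at which that cell was added to P.
  Insert 2 (step 1): P = [2];  Q = [1]
  Insert 1 (step 2): P = [1] / [2];  Q = [1] / [2]
  Insert 9 (step 3): P = [1, 9] / [2];  Q = [1, 3] / [2]
  Insert 3 (step 4): P = [1, 3] / [2, 9];  Q = [1, 3] / [2, 4]
  Insert 7 (step 5): P = [1, 3, 7] / [2, 9];  Q = [1, 3, 5] / [2, 4]
  Insert 5 (step 6): P = [1, 3, 5] / [2, 7] / [9];  Q = [1, 3, 5] / [2, 4] / [6]
  Insert 6 (step 7): P = [1, 3, 5, 6] / [2, 7] / [9];  Q = [1, 3, 5, 7] / [2, 4] / [6]
  Insert 4 (step 8): P = [1, 3, 4, 6] / [2, 5] / [7] / [9];  Q = [1, 3, 5, 7] / [2, 4] / [6] / [8]
  Insert 8 (step 9): P = [1, 3, 4, 6, 8] / [2, 5] / [7] / [9];  Q = [1, 3, 5, 7, 9] / [2, 4] / [6] / [8]
Final shape: (5, 2, 1, 1).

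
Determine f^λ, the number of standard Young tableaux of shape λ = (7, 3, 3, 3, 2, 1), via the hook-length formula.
# SYT of shape (7, 3, 3, 3, 2, 1) = 23279256

Hook-length formula: f^λ = n! / Π hook(c), product over all cells c of the Young diagram. For λ = (7, 3, 3, 3, 2, 1), n = 19 boxes. Hook lengths by row (left-to-right, top-to-bottom): [12, 10, 8, 4, 3, 2, 1]; [7, 5, 3]; [6, 4, 2]; [5, 3, 1]; [3, 1]; [1]. Product of hooks = 5225472000. So f^λ = 19! / 5225472000 = 121645100408832000 / 5225472000 = 23279256.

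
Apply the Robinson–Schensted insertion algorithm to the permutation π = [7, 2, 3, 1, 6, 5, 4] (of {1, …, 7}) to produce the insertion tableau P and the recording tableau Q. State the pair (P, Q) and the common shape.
P = [1, 3, 4] / [2, 5] / [6] / [7];  Q = [1, 3, 5] / [2, 6] / [4] / [7];  common shape = (3, 2, 1, 1)

Row-insert the values π_1, π_2, … into P one at a time, bumping the leftmost entry strictly greater than the inserted value down to the next row. The recording tableau Q records, in position (i, j), the step at which that cell was added to P.
  Insert 7 (step 1): P = [7];  Q = [1]
  Insert 2 (step 2): P = [2] / [7];  Q = [1] / [2]
  Insert 3 (step 3): P = [2, 3] / [7];  Q = [1, 3] / [2]
  Insert 1 (step 4): P = [1, 3] / [2] / [7];  Q = [1, 3] / [2] / [4]
  Insert 6 (step 5): P = [1, 3, 6] / [2] / [7];  Q = [1, 3, 5] / [2] / [4]
  Insert 5 (step 6): P = [1, 3, 5] / [2, 6] / [7];  Q = [1, 3, 5] / [2, 6] / [4]
  Insert 4 (step 7): P = [1, 3, 4] / [2, 5] / [6] / [7];  Q = [1, 3, 5] / [2, 6] / [4] / [7]
Final shape: (3, 2, 1, 1).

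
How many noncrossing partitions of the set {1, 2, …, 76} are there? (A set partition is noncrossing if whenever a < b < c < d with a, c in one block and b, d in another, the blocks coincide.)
C_76 = 4790408930363303911328386208394864461024520

These noncrossing partitions are counted by the Catalan number C_n = (1/(n + 1)) · C(2n, n). For n = 76: C_76 = (1/77) · C(152, 76) = 368861487637974401172285738046404563498888040/77 = 4790408930363303911328386208394864461024520.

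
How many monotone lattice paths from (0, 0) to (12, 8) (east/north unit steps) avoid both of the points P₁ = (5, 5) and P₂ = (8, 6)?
Number of paths = 65805

Inclusion–exclusion. Total paths: C(20, 12) = 125970. Through P₁: C(10, 5)·C(10, 7) = 30240. Through P₂: C(14, 8)·C(6, 4) = 45045. Since P₁ is strictly southwest of P₂, a monotone path through both must visit P₁ then P₂; paths through both = C(10, 5)·C(4, 3)·C(6, 4) = 15120. Avoid both = 125970 − 30240 − 45045 + 15120 = 65805.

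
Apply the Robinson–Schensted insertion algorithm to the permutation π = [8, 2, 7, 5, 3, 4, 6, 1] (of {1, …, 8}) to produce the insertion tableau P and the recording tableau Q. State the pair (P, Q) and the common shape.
P = [1, 3, 4, 6] / [2] / [5] / [7] / [8];  Q = [1, 3, 6, 7] / [2] / [4] / [5] / [8];  common shape = (4, 1, 1, 1, 1)

Row-insert the values π_1, π_2, … into P one at a time, bumping the leftmost entry strictly greater than the inserted value down to the next row. The recording tableau Q records, in position (i, j), the step at which that cell was added to P.
  Insert 8 (step 1): P = [8];  Q = [1]
  Insert 2 (step 2): P = [2] / [8];  Q = [1] / [2]
  Insert 7 (step 3): P = [2, 7] / [8];  Q = [1, 3] / [2]
  Insert 5 (step 4): P = [2, 5] / [7] / [8];  Q = [1, 3] / [2] / [4]
  Insert 3 (step 5): P = [2, 3] / [5] / [7] / [8];  Q = [1, 3] / [2] / [4] / [5]
  Insert 4 (step 6): P = [2, 3, 4] / [5] / [7] / [8];  Q = [1, 3, 6] / [2] / [4] / [5]
  Insert 6 (step 7): P = [2, 3, 4, 6] / [5] / [7] / [8];  Q = [1, 3, 6, 7] / [2] / [4] / [5]
  Insert 1 (step 8): P = [1, 3, 4, 6] / [2] / [5] / [7] / [8];  Q = [1, 3, 6, 7] / [2] / [4] / [5] / [8]
Final shape: (4, 1, 1, 1, 1).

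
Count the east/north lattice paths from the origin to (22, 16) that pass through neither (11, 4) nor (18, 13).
Number of paths = 13722076335

Inclusion–exclusion. Total paths: C(38, 22) = 22239974430. Through P₁: C(15, 11)·C(23, 11) = 1845586470. Through P₂: C(31, 18)·C(7, 4) = 7218857625. Since P₁ is strictly southwest of P₂, a monotone path through both must visit P₁ then P₂; paths through both = C(15, 11)·C(16, 7)·C(7, 4) = 546546000. Avoid both = 22239974430 − 1845586470 − 7218857625 + 546546000 = 13722076335.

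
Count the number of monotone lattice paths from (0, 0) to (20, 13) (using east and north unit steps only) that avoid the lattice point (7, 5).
Number of paths = 412002360

Total paths from (0, 0) to (20, 13): C(33, 20) = 573166440. Paths through (7, 5): (paths (0, 0) → (7, 5)) × (paths (7, 5) → (20, 13)) = C(12, 7) · C(21, 13) = 792 · 203490 = 161164080. Avoidance count = 573166440 − 161164080 = 412002360.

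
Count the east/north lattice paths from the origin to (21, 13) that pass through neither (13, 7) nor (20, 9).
Number of paths = 659069775

Inclusion–exclusion. Total paths: C(34, 21) = 927983760. Through P₁: C(20, 13)·C(14, 8) = 232792560. Through P₂: C(29, 20)·C(5, 1) = 50075025. Since P₁ is strictly southwest of P₂, a monotone path through both must visit P₁ then P₂; paths through both = C(20, 13)·C(9, 7)·C(5, 1) = 13953600. Avoid both = 927983760 − 232792560 − 50075025 + 13953600 = 659069775.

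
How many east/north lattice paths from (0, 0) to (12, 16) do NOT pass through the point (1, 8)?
Number of paths = 29741517

Total paths from (0, 0) to (12, 16): C(28, 12) = 30421755. Paths through (1, 8): (paths (0, 0) → (1, 8)) × (paths (1, 8) → (12, 16)) = C(9, 1) · C(19, 11) = 9 · 75582 = 680238. Avoidance count = 30421755 − 680238 = 29741517.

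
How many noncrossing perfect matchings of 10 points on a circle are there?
C_5 = 42

These noncrossing handshakes are counted by the Catalan number C_n = (1/(n + 1)) · C(2n, n). For n = 5: C_5 = (1/6) · C(10, 5) = 252/6 = 42.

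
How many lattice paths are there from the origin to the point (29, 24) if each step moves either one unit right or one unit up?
Number of paths = 779255311989700

A monotone lattice path from (0, 0) to (29, 24) consists of 29 east steps and 24 north steps in some order, so it is determined by which 29 of the 53 steps are east. The count is C(53, 29) = 779255311989700.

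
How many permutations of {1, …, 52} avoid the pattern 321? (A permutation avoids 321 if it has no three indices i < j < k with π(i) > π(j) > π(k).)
C_52 = 29869166945772625950142417512

These 321-avoiding permutations are counted by the Catalan number C_n = (1/(n + 1)) · C(2n, n). For n = 52: C_52 = (1/53) · C(104, 52) = 1583065848125949175357548128136/53 = 29869166945772625950142417512.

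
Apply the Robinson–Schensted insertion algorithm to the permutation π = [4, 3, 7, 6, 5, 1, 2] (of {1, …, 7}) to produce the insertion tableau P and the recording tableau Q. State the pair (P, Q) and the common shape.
P = [1, 2] / [3, 5] / [4, 6] / [7];  Q = [1, 3] / [2, 4] / [5, 7] / [6];  common shape = (2, 2, 2, 1)

Row-insert the values π_1, π_2, … into P one at a time, bumping the leftmost entry strictly greater than the inserted value down to the next row. The recording tableau Q records, in position (i, j), the step at which that cell was added to P.
  Insert 4 (step 1): P = [4];  Q = [1]
  Insert 3 (step 2): P = [3] / [4];  Q = [1] / [2]
  Insert 7 (step 3): P = [3, 7] / [4];  Q = [1, 3] / [2]
  Insert 6 (step 4): P = [3, 6] / [4, 7];  Q = [1, 3] / [2, 4]
  Insert 5 (step 5): P = [3, 5] / [4, 6] / [7];  Q = [1, 3] / [2, 4] / [5]
  Insert 1 (step 6): P = [1, 5] / [3, 6] / [4] / [7];  Q = [1, 3] / [2, 4] / [5] / [6]
  Insert 2 (step 7): P = [1, 2] / [3, 5] / [4, 6] / [7];  Q = [1, 3] / [2, 4] / [5, 7] / [6]
Final shape: (2, 2, 2, 1).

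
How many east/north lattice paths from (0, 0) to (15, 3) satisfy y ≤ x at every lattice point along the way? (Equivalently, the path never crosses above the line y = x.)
Number of paths = 663

By the reflection principle (André's argument), the number of monotone paths to (15, 3) with n ≤ m that never go above y = x is C(18, 15) − C(18, 16) = 816 − 153 = 663.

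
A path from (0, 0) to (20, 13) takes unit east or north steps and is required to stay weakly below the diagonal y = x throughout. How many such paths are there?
Number of paths = 218349120

By the reflection principle (André's argument), the number of monotone paths to (20, 13) with n ≤ m that never go above y = x is C(33, 20) − C(33, 21) = 573166440 − 354817320 = 218349120.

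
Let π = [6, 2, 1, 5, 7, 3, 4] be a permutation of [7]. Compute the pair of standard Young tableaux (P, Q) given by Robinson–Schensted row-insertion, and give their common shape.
P = [1, 3, 4] / [2, 5, 7] / [6];  Q = [1, 4, 5] / [2, 6, 7] / [3];  common shape = (3, 3, 1)

Row-insert the values π_1, π_2, … into P one at a time, bumping the leftmost entry strictly greater than the inserted value down to the next row. The recording tableau Q records, in position (i, j), the step at which that cell was added to P.
  Insert 6 (step 1): P = [6];  Q = [1]
  Insert 2 (step 2): P = [2] / [6];  Q = [1] / [2]
  Insert 1 (step 3): P = [1] / [2] / [6];  Q = [1] / [2] / [3]
  Insert 5 (step 4): P = [1, 5] / [2] / [6];  Q = [1, 4] / [2] / [3]
  Insert 7 (step 5): P = [1, 5, 7] / [2] / [6];  Q = [1, 4, 5] / [2] / [3]
  Insert 3 (step 6): P = [1, 3, 7] / [2, 5] / [6];  Q = [1, 4, 5] / [2, 6] / [3]
  Insert 4 (step 7): P = [1, 3, 4] / [2, 5, 7] / [6];  Q = [1, 4, 5] / [2, 6, 7] / [3]
Final shape: (3, 3, 1).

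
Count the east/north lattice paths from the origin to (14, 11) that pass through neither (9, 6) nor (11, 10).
Number of paths = 2085576

Inclusion–exclusion. Total paths: C(25, 14) = 4457400. Through P₁: C(15, 9)·C(10, 5) = 1261260. Through P₂: C(21, 11)·C(4, 3) = 1410864. Since P₁ is strictly southwest of P₂, a monotone path through both must visit P₁ then P₂; paths through both = C(15, 9)·C(6, 2)·C(4, 3) = 300300. Avoid both = 4457400 − 1261260 − 1410864 + 300300 = 2085576.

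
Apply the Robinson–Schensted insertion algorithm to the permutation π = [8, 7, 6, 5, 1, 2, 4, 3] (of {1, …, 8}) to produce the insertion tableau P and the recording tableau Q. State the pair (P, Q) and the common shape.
P = [1, 2, 3] / [4] / [5] / [6] / [7] / [8];  Q = [1, 6, 7] / [2] / [3] / [4] / [5] / [8];  common shape = (3, 1, 1, 1, 1, 1)

Row-insert the values π_1, π_2, … into P one at a time, bumping the leftmost entry strictly greater than the inserted value down to the next row. The recording tableau Q records, in position (i, j), the step at which that cell was added to P.
  Insert 8 (step 1): P = [8];  Q = [1]
  Insert 7 (step 2): P = [7] / [8];  Q = [1] / [2]
  Insert 6 (step 3): P = [6] / [7] / [8];  Q = [1] / [2] / [3]
  Insert 5 (step 4): P = [5] / [6] / [7] / [8];  Q = [1] / [2] / [3] / [4]
  Insert 1 (step 5): P = [1] / [5] / [6] / [7] / [8];  Q = [1] / [2] / [3] / [4] / [5]
  Insert 2 (step 6): P = [1, 2] / [5] / [6] / [7] / [8];  Q = [1, 6] / [2] / [3] / [4] / [5]
  Insert 4 (step 7): P = [1, 2, 4] / [5] / [6] / [7] / [8];  Q = [1, 6, 7] / [2] / [3] / [4] / [5]
  Insert 3 (step 8): P = [1, 2, 3] / [4] / [5] / [6] / [7] / [8];  Q = [1, 6, 7] / [2] / [3] / [4] / [5] / [8]
Final shape: (3, 1, 1, 1, 1, 1).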